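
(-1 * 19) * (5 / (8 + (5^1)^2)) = -95 / 33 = -2.88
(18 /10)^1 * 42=75.60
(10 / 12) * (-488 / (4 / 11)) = -3355 / 3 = -1118.33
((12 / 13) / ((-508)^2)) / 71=0.00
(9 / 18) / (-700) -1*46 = -64401 / 1400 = -46.00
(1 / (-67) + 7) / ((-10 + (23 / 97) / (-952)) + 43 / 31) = -1339726752 / 1651989587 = -0.81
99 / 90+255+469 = 7251 / 10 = 725.10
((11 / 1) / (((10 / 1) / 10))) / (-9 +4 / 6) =-33 / 25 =-1.32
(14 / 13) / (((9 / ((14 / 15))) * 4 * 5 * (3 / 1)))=49 / 26325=0.00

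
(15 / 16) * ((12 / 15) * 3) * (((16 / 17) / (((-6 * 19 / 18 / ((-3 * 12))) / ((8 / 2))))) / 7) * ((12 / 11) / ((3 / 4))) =248832 / 24871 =10.00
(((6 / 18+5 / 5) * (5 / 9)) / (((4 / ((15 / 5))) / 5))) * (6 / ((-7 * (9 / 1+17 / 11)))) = -275 / 1218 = -0.23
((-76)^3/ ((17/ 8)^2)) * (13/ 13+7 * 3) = -618078208/ 289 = -2138678.92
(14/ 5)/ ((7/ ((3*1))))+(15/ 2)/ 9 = 61/ 30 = 2.03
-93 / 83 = -1.12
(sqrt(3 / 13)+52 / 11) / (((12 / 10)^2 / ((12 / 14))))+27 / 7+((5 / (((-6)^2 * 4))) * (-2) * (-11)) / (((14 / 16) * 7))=25 * sqrt(39) / 546+32966 / 4851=7.08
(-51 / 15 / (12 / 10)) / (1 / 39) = -221 / 2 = -110.50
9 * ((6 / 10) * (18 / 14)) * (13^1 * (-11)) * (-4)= 3971.31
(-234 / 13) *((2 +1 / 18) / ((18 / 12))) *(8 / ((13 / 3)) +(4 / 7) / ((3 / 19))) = -110408 / 819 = -134.81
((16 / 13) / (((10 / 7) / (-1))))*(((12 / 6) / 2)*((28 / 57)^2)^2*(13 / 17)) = -34420736 / 897260085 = -0.04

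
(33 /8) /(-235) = -33 /1880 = -0.02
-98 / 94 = -49 / 47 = -1.04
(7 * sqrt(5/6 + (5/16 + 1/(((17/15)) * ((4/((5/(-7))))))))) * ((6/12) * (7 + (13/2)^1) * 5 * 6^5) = 21870 * sqrt(2015265)/17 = 1826274.03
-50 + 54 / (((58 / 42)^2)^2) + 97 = 61.85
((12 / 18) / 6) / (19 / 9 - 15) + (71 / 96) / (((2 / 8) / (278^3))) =22118758081 / 348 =63559649.66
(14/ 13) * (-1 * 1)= -14/ 13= -1.08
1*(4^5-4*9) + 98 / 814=402165 / 407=988.12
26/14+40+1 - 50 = -50/7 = -7.14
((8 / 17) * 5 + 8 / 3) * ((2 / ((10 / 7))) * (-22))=-39424 / 255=-154.60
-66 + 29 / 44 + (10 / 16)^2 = -64.95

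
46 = 46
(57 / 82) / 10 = 57 / 820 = 0.07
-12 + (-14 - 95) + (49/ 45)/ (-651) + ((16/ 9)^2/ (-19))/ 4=-28874264/ 238545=-121.04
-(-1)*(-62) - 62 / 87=-5456 / 87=-62.71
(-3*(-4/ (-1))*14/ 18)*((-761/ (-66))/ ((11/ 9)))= -10654/ 121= -88.05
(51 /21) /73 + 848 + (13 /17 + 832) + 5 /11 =160655447 /95557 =1681.25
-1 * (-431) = 431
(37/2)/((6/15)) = 185/4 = 46.25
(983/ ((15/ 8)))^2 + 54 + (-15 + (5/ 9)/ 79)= 542916726/ 1975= 274894.54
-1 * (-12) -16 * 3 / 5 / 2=36 / 5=7.20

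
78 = 78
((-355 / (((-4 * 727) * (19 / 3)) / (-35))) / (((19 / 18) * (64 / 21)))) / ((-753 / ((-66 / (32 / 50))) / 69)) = -1.98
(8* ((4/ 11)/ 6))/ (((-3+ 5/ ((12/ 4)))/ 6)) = -24/ 11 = -2.18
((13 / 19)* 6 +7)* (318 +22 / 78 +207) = 4322546 / 741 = 5833.40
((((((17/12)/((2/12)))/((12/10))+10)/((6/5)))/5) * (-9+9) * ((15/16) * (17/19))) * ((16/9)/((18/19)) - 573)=0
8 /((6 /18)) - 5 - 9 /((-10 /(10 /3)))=22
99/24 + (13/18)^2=3011/648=4.65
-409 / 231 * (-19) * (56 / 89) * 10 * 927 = 196219.73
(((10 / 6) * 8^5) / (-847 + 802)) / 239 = -32768 / 6453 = -5.08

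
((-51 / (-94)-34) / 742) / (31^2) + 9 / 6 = 100538597 / 67027828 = 1.50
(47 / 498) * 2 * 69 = 1081 / 83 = 13.02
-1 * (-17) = 17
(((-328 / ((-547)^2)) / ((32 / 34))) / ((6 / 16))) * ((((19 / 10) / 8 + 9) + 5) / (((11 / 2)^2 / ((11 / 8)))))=-793883 / 394955880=-0.00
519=519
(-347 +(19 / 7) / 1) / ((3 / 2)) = -4820 / 21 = -229.52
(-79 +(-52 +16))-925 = -1040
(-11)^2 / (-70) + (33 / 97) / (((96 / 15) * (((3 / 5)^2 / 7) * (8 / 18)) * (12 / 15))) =2048453 / 1738240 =1.18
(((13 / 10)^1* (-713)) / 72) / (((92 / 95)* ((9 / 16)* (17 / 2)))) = -7657 / 2754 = -2.78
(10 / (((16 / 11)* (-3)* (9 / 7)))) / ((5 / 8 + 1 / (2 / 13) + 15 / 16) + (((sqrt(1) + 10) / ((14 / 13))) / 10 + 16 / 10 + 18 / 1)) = -26950 / 433701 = -0.06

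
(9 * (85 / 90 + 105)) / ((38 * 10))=1907 / 760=2.51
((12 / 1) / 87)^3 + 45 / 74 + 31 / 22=20049417 / 9926323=2.02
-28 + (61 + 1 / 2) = 67 / 2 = 33.50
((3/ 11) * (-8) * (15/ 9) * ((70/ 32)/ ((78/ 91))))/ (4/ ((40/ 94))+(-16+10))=-6125/ 2244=-2.73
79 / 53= 1.49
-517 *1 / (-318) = 517 / 318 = 1.63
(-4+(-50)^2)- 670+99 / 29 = 53053 / 29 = 1829.41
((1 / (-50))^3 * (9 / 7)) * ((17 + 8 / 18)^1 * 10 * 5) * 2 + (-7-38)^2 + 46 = 2070.98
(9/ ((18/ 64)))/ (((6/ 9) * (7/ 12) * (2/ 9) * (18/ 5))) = 720/ 7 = 102.86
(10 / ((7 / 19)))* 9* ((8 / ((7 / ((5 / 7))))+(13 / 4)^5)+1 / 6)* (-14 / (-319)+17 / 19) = 4670217208065 / 56021504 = 83364.72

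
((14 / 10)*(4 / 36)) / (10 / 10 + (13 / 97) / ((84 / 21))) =2716 / 18045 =0.15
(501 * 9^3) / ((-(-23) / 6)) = 2191374 / 23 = 95277.13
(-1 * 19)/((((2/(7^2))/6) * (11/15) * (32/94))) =-1969065/176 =-11187.87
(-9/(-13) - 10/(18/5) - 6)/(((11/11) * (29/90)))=-9460/377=-25.09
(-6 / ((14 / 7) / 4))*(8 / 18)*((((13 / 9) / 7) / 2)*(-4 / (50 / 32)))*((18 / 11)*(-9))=-39936 / 1925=-20.75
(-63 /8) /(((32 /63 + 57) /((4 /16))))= -3969 /115936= -0.03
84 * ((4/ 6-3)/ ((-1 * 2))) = 98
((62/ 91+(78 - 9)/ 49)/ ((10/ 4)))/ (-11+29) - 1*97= -2779174/ 28665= -96.95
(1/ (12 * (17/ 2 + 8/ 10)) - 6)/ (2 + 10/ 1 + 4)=-3343/ 8928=-0.37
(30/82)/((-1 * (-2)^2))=-15/164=-0.09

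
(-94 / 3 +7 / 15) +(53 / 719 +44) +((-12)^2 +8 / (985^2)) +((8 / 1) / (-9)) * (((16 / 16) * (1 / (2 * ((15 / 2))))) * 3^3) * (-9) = 171.61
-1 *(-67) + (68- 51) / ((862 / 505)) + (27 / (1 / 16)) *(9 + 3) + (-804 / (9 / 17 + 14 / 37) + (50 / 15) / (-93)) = 600829263035 / 137324358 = 4375.26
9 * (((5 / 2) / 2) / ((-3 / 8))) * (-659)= 19770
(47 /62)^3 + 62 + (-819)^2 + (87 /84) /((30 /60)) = 670825.51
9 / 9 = 1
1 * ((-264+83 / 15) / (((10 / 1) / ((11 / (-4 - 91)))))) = 42647 / 14250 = 2.99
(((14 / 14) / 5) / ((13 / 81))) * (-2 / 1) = -162 / 65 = -2.49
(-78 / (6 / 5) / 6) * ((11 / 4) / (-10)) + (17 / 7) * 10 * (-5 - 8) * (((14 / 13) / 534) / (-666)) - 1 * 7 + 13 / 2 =3528163 / 1422576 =2.48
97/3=32.33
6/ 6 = 1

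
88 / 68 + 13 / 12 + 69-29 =8645 / 204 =42.38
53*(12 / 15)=212 / 5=42.40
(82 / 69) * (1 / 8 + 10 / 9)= 3649 / 2484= 1.47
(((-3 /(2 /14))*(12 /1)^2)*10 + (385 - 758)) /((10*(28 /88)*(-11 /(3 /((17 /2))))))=183678 /595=308.70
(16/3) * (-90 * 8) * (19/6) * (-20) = 243200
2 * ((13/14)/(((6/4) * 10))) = 13/105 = 0.12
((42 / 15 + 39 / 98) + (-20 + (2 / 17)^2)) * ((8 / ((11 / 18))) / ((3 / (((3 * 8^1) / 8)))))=-171171144 / 778855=-219.77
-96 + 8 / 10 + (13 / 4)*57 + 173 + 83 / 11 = 270.60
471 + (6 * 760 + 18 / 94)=236466 / 47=5031.19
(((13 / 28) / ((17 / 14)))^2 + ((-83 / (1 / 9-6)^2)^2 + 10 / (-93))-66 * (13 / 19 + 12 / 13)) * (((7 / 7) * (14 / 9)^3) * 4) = -57674928136005659192 / 38186402975503731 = -1510.35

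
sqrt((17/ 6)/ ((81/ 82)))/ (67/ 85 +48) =85*sqrt(2091)/ 111969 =0.03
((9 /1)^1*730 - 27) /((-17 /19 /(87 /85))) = -10815579 /1445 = -7484.83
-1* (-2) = 2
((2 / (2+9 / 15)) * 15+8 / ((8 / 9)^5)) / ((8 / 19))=61.64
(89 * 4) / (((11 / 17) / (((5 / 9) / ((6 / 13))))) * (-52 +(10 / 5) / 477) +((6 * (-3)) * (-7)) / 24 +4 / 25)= -416982800 / 26401907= -15.79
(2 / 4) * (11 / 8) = 11 / 16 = 0.69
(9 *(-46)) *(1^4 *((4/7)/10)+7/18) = -6463/35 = -184.66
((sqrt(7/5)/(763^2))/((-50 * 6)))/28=-sqrt(35)/24451098000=-0.00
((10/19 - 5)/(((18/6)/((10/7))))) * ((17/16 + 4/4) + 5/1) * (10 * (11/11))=-240125/1596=-150.45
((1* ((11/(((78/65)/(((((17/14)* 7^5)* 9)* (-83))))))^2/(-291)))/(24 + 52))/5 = -20831233019673615/117952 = -176607713473.90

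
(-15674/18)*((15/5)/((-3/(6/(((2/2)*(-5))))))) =-15674/15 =-1044.93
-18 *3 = -54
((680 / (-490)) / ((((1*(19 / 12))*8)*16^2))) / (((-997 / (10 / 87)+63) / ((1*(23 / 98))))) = 1955 / 167603476096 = 0.00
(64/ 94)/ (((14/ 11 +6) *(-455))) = -22/ 106925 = -0.00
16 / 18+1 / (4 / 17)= 185 / 36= 5.14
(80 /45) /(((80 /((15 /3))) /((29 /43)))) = 29 /387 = 0.07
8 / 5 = 1.60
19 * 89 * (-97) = -164027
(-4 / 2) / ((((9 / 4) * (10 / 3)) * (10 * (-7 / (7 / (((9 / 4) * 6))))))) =4 / 2025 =0.00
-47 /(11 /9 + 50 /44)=-9306 /467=-19.93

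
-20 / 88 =-0.23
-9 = -9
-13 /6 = -2.17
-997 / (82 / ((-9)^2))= -984.84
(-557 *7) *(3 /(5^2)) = -467.88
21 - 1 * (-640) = 661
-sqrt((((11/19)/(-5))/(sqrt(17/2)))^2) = -11 * sqrt(34)/1615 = -0.04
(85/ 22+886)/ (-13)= -19577/ 286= -68.45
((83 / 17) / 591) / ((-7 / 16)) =-1328 / 70329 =-0.02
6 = 6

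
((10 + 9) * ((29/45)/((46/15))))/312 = 0.01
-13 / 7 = -1.86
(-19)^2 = 361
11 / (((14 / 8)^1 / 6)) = 264 / 7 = 37.71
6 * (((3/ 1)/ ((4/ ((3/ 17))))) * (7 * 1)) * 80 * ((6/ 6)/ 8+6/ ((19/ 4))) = 617.32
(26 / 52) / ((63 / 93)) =31 / 42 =0.74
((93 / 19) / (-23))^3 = -0.01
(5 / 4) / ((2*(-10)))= -1 / 16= -0.06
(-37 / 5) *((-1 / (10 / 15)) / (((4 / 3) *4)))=333 / 160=2.08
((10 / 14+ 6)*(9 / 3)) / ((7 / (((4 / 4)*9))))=1269 / 49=25.90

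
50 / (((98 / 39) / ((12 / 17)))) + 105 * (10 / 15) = 70010 / 833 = 84.05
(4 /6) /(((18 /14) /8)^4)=19668992 /19683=999.29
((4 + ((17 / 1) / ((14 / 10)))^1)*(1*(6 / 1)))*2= 1356 / 7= 193.71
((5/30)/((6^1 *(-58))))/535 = -1/1117080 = -0.00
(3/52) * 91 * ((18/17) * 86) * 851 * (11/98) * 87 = 945526527/238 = 3972800.53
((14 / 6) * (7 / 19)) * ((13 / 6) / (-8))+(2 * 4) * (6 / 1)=130691 / 2736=47.77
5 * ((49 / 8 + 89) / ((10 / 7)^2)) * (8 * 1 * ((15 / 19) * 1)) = 111867 / 76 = 1471.93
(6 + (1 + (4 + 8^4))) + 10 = 4117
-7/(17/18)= -7.41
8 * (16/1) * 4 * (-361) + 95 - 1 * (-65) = -184672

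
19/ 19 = 1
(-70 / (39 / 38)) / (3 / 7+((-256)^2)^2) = -3724 / 234505214385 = -0.00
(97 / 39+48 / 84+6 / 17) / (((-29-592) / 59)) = -934147 / 2882061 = -0.32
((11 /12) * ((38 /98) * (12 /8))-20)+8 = -4495 /392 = -11.47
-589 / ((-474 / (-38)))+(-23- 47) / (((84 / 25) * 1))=-32257 / 474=-68.05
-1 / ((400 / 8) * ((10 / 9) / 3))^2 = -729 / 250000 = -0.00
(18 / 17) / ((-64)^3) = -9 / 2228224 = -0.00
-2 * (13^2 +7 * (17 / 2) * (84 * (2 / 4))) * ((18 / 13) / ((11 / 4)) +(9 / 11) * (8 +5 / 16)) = -11147571 / 286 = -38977.52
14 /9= 1.56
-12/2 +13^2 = 163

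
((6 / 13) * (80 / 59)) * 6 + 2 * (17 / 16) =36079 / 6136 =5.88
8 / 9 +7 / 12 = 1.47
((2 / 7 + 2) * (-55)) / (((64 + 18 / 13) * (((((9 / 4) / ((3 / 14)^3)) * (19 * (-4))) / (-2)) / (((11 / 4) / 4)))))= -4719 / 31020920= -0.00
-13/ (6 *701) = -13/ 4206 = -0.00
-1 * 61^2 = -3721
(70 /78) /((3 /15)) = 175 /39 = 4.49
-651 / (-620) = 21 / 20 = 1.05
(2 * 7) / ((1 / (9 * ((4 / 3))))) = 168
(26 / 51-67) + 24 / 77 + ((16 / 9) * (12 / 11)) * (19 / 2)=-187531 / 3927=-47.75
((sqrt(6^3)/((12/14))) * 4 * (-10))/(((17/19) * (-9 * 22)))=2660 * sqrt(6)/1683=3.87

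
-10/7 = -1.43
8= 8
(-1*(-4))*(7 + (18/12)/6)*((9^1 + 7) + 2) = 522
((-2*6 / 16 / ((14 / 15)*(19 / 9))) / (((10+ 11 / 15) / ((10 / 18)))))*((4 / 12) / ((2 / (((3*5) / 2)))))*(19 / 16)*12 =-50625 / 144256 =-0.35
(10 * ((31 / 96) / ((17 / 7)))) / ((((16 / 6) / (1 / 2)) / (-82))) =-44485 / 2176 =-20.44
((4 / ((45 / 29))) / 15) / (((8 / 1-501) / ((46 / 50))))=-92 / 286875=-0.00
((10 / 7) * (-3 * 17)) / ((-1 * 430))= 51 / 301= 0.17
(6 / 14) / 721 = 3 / 5047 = 0.00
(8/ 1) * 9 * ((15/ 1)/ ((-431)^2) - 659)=-47447.99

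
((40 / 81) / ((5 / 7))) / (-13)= -56 / 1053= -0.05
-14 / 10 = -7 / 5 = -1.40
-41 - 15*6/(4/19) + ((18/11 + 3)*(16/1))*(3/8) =-9695/22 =-440.68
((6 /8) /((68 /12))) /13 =9 /884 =0.01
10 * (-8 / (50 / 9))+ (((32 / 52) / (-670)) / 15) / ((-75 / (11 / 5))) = -352754956 / 24496875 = -14.40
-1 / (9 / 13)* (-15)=65 / 3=21.67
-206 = -206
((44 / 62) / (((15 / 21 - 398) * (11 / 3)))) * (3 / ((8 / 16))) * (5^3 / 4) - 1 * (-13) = 123652 / 9579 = 12.91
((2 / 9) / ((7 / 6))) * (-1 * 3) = -4 / 7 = -0.57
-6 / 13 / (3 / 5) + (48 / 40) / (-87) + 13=23029 / 1885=12.22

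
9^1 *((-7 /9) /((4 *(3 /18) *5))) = -21 /10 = -2.10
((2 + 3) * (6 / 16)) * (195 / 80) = 585 / 128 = 4.57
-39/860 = -0.05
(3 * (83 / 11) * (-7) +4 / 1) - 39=-2128 / 11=-193.45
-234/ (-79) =234/ 79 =2.96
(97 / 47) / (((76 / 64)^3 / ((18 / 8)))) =2.77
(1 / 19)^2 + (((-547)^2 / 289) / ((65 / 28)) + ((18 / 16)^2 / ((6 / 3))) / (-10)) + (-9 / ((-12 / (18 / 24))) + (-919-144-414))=-357800800945 / 347206912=-1030.51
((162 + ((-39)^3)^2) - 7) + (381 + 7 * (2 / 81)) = 285018288071 / 81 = 3518744297.17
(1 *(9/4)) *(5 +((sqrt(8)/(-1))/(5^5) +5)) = 45/2-9 *sqrt(2)/6250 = 22.50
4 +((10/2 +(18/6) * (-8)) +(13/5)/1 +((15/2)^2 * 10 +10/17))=93617/170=550.69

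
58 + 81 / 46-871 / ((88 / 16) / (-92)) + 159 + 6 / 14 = 52381377 / 3542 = 14788.64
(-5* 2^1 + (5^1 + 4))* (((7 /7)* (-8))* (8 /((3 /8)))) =512 /3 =170.67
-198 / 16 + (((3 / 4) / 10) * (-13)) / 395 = -48891 / 3950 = -12.38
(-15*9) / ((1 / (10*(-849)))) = 1146150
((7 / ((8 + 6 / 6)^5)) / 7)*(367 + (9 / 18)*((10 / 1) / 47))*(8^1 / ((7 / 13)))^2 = 186619264 / 135989847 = 1.37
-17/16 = -1.06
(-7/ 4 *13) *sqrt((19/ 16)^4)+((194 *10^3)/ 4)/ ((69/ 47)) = 2331941281/ 70656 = 33004.15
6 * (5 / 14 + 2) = 14.14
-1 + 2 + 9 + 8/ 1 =18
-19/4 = -4.75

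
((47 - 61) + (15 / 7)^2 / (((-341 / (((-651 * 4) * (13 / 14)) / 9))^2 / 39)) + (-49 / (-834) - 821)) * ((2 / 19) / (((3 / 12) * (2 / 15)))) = -35789163890 / 15658489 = -2285.61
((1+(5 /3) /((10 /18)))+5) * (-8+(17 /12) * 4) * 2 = -42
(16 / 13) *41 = 656 / 13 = 50.46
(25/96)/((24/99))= 275/256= 1.07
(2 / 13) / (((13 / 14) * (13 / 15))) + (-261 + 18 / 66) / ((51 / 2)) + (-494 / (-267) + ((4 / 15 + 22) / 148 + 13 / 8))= -346762202889 / 54115713080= -6.41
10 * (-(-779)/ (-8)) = -3895/ 4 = -973.75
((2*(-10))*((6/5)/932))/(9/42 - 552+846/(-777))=1036/22242879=0.00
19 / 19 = 1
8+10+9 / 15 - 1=88 / 5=17.60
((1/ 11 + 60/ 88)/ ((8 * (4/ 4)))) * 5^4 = 10625/ 176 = 60.37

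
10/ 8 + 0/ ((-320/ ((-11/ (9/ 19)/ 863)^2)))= 5/ 4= 1.25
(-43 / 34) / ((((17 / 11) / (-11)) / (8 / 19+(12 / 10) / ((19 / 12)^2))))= 4224836 / 521645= 8.10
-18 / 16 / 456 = -0.00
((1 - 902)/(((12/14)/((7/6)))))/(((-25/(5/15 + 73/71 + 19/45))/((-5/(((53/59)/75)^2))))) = -413130910675/135468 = -3049656.82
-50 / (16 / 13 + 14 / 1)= -325 / 99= -3.28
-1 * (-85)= 85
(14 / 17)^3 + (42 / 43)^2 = 13740188 / 9084137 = 1.51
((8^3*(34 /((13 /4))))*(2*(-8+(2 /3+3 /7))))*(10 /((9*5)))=-40386560 /2457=-16437.35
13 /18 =0.72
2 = 2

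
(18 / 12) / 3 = 1 / 2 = 0.50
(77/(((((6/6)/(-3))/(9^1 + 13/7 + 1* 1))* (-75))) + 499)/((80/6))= 10041/250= 40.16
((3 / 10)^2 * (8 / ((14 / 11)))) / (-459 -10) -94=-7715149 / 82075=-94.00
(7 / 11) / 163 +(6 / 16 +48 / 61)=1020047 / 874984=1.17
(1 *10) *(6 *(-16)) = -960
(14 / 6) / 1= 2.33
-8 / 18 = -4 / 9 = -0.44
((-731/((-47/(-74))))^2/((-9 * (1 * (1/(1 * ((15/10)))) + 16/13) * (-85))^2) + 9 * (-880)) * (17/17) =-7919.37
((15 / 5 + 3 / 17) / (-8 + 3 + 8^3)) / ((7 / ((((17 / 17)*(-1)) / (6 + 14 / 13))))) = -9 / 71162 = -0.00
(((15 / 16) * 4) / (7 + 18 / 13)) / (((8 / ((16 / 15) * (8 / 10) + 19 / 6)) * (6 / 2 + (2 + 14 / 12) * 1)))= 23517 / 645280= 0.04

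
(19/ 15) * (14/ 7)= 38/ 15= 2.53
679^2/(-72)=-461041/72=-6403.35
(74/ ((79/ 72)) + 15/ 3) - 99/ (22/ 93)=-54677/ 158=-346.06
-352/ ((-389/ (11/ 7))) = 3872/ 2723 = 1.42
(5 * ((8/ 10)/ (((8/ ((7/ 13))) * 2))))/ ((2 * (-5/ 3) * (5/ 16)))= -0.13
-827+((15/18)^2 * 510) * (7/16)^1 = -64517/96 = -672.05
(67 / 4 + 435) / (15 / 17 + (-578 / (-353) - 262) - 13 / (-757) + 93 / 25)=-205219047475 / 116177866796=-1.77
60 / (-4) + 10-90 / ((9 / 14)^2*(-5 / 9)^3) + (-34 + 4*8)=31577 / 25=1263.08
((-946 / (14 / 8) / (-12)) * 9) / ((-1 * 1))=-2838 / 7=-405.43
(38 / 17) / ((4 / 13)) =247 / 34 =7.26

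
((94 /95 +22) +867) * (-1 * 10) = -169098 /19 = -8899.89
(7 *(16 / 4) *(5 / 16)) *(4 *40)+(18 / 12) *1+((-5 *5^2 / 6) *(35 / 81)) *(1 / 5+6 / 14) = 678379 / 486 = 1395.84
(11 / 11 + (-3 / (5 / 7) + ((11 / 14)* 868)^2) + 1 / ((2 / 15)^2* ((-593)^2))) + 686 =3276009909389 / 7032980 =465806.80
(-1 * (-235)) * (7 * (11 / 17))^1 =18095 / 17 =1064.41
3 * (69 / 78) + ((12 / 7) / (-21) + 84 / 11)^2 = 451156733 / 7553546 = 59.73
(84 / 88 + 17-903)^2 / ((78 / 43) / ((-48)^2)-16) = -1565006703648 / 31965659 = -48959.00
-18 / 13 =-1.38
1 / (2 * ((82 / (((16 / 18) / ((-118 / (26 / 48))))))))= -13 / 522504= -0.00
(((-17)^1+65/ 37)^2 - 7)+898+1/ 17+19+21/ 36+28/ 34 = 319442075/ 279276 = 1143.82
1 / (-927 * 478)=-1 / 443106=-0.00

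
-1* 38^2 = -1444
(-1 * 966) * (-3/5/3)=966/5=193.20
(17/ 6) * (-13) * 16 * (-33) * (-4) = -77792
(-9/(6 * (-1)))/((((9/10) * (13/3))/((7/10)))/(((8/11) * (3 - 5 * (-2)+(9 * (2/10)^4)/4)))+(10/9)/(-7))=6144201/1762945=3.49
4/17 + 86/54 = 839/459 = 1.83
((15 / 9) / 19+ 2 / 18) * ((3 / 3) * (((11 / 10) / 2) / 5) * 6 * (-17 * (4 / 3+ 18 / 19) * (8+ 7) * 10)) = -763.19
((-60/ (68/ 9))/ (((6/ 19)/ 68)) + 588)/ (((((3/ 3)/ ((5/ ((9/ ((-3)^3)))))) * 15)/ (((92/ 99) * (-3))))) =-3128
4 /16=1 /4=0.25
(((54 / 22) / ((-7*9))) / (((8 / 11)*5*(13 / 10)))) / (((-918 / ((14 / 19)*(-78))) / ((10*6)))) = -10 / 323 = -0.03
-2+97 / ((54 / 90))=479 / 3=159.67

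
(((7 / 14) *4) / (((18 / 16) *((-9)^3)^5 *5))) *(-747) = 1328 / 1029455660473245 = 0.00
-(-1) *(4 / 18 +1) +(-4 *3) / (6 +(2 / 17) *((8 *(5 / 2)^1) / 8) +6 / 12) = -377 / 693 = -0.54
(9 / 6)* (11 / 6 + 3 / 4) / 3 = 31 / 24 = 1.29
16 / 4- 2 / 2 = 3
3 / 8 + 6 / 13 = 87 / 104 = 0.84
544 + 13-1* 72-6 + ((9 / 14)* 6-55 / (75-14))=205795 / 427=481.96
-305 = -305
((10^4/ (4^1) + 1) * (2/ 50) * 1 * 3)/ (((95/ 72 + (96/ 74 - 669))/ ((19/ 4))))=-94942962/ 44381125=-2.14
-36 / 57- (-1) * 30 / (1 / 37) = 21078 / 19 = 1109.37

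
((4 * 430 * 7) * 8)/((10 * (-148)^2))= 602/1369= 0.44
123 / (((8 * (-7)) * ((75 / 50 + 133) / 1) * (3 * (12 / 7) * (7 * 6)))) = -41 / 542304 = -0.00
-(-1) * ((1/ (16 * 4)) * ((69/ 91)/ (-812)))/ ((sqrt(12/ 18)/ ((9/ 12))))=-207 * sqrt(6)/ 37832704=-0.00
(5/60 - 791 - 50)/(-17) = 10091/204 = 49.47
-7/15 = -0.47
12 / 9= 4 / 3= 1.33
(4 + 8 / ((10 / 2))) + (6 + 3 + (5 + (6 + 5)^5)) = 805353 / 5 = 161070.60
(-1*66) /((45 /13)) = -286 /15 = -19.07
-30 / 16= -15 / 8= -1.88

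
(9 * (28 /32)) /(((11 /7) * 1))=441 /88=5.01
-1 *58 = -58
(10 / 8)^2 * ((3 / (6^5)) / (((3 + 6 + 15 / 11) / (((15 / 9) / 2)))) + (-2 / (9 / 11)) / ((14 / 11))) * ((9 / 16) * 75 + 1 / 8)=-126.98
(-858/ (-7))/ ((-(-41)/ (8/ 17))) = 6864/ 4879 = 1.41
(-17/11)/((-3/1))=17/33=0.52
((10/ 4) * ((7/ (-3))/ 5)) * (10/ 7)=-5/ 3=-1.67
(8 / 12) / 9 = 2 / 27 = 0.07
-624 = -624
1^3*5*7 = 35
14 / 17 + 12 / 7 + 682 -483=23983 / 119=201.54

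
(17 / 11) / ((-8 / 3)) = -51 / 88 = -0.58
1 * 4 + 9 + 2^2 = 17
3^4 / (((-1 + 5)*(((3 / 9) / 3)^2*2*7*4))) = 6561 / 224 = 29.29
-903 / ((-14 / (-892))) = -57534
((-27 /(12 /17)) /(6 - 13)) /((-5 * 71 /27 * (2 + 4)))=-1377 /19880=-0.07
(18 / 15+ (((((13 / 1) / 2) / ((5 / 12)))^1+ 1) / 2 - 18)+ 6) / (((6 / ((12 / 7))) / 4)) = -20 / 7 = -2.86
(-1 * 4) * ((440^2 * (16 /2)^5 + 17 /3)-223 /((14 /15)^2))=-3730204115207 /147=-25375538198.69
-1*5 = -5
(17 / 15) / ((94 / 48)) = 136 / 235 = 0.58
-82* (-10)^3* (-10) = -820000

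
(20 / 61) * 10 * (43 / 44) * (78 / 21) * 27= 1509300 / 4697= 321.33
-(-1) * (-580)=-580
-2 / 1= -2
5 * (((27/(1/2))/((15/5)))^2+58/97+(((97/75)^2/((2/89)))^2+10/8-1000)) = 24332.57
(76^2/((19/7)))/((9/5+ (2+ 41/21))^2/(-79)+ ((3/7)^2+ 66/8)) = 265.51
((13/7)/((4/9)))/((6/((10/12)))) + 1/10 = 381/560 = 0.68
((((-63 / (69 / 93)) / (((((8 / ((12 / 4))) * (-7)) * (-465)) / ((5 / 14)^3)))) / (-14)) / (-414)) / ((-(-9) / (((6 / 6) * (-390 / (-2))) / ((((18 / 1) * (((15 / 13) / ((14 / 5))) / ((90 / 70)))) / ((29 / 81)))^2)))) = -1847677 / 287999413712640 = -0.00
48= 48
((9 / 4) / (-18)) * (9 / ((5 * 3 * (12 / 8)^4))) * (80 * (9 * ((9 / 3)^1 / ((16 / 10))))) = -20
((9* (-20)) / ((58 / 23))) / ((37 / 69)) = -142830 / 1073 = -133.11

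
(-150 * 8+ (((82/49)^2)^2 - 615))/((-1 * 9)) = 10417901639/51883209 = 200.80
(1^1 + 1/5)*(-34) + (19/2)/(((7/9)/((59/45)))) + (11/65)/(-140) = -32223/1300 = -24.79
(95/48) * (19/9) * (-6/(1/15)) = -9025/24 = -376.04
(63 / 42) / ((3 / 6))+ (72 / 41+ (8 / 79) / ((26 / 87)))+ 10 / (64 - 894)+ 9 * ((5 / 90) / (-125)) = 4437538119 / 873720250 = 5.08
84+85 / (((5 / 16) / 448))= 121940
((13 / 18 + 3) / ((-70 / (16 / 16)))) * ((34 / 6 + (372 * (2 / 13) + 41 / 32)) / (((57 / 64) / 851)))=-913355323 / 280098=-3260.84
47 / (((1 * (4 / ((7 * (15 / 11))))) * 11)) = 4935 / 484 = 10.20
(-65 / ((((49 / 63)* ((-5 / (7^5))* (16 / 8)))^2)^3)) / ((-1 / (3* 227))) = 901360414860716781933291338373 / 200000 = 4506802074303583909666457.00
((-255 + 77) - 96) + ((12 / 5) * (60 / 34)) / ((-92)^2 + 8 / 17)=-4928429 / 17987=-274.00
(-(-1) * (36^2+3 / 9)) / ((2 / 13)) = 50557 / 6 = 8426.17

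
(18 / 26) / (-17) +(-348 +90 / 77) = -5902719 / 17017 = -346.87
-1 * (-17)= 17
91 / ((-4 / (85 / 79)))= -7735 / 316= -24.48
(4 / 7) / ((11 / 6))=24 / 77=0.31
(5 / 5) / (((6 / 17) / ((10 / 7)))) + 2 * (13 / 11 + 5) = 3791 / 231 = 16.41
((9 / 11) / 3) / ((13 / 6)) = 18 / 143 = 0.13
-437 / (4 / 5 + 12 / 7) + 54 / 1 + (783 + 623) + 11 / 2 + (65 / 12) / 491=167435867 / 129624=1291.70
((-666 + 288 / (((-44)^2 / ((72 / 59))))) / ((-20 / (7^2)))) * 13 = 1513919043 / 71390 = 21206.32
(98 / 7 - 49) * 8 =-280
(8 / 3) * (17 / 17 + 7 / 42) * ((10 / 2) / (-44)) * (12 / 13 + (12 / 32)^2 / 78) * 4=-5985 / 4576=-1.31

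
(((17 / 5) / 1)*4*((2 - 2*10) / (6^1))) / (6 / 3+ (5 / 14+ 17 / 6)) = -4284 / 545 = -7.86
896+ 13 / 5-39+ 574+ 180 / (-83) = 594044 / 415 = 1431.43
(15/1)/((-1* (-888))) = 5/296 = 0.02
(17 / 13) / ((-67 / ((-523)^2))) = -4649993 / 871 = -5338.68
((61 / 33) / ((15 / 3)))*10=122 / 33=3.70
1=1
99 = 99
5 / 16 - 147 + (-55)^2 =46053 / 16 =2878.31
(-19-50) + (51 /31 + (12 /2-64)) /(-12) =-23921 /372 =-64.30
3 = 3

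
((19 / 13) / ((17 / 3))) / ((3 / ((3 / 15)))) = 19 / 1105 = 0.02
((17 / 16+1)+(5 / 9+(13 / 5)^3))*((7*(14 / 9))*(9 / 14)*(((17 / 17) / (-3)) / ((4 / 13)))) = -33077863 / 216000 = -153.14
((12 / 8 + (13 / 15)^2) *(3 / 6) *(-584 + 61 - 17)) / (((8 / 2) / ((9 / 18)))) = -3039 / 40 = -75.98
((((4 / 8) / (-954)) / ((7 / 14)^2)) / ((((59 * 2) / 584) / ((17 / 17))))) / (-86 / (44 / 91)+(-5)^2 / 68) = 218416 / 3736461681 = 0.00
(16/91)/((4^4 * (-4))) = -1/5824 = -0.00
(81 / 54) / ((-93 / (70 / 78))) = -35 / 2418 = -0.01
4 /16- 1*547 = -2187 /4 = -546.75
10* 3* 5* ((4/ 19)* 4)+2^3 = 2552/ 19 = 134.32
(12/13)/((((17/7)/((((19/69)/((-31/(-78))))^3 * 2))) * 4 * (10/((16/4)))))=778962912/30809703245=0.03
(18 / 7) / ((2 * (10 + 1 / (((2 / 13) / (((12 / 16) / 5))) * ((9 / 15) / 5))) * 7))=72 / 7105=0.01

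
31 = 31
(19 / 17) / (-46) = -19 / 782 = -0.02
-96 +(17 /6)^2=-3167 /36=-87.97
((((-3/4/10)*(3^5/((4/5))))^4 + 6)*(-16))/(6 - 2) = -282435827937/262144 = -1077407.18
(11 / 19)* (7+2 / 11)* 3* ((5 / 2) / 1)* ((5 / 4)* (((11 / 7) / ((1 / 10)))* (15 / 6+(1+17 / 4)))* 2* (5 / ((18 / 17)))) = 286226875 / 6384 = 44835.04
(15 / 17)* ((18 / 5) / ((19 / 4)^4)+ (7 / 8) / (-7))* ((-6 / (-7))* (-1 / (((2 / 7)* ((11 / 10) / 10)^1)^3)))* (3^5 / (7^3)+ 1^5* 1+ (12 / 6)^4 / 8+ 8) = 694349959500000 / 20641412869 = 33638.68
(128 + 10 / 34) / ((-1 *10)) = -2181 / 170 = -12.83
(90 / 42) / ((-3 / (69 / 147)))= -115 / 343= -0.34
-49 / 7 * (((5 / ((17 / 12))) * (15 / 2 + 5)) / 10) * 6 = -3150 / 17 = -185.29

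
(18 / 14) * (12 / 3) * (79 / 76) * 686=69678 / 19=3667.26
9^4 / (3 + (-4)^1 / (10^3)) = 1640250 / 749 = 2189.92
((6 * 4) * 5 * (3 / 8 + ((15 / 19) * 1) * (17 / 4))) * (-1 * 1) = -8505 / 19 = -447.63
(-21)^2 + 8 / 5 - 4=2193 / 5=438.60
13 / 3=4.33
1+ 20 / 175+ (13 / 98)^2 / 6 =321893 / 288120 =1.12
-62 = -62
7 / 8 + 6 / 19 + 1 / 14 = 1343 / 1064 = 1.26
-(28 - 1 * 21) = -7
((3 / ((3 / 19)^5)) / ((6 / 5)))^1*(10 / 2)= 61902475 / 486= 127371.35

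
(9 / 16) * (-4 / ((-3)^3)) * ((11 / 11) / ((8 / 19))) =19 / 96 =0.20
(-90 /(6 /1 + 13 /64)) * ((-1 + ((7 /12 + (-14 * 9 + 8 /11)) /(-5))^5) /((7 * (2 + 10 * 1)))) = -172551659774439903757 /103578340140000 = -1665904.86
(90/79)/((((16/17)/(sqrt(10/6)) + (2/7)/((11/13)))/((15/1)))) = -976350375/70638877 + 544282200* sqrt(15)/70638877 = 16.02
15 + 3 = 18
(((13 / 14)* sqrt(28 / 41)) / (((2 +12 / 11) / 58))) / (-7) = -4147* sqrt(287) / 34153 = -2.06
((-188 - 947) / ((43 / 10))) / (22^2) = -5675 / 10406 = -0.55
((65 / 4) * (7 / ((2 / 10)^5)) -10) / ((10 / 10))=1421835 / 4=355458.75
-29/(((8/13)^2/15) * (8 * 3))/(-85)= 4901/8704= 0.56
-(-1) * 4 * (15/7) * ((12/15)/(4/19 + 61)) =912/8141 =0.11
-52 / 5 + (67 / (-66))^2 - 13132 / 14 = -20633707 / 21780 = -947.37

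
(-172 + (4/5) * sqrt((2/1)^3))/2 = -86 + 4 * sqrt(2)/5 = -84.87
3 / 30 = 1 / 10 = 0.10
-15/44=-0.34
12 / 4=3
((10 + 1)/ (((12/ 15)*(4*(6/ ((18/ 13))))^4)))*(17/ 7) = 75735/ 204725248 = 0.00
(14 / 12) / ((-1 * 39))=-7 / 234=-0.03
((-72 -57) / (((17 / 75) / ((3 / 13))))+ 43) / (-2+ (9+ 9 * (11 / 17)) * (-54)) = 9761 / 88673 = 0.11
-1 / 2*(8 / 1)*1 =-4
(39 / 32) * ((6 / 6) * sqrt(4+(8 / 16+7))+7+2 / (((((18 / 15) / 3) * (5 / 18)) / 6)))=39 * sqrt(46) / 64+4485 / 32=144.29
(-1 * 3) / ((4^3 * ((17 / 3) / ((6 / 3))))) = -9 / 544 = -0.02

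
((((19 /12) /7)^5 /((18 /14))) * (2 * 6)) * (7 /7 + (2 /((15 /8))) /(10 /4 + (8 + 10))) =1602036053 /275571797760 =0.01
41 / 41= 1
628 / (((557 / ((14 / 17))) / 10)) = 87920 / 9469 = 9.29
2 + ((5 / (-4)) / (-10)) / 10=161 / 80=2.01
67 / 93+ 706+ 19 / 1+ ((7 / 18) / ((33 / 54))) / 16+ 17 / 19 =225983873 / 310992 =726.65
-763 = -763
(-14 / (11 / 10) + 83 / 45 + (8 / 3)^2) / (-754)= 1867 / 373230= 0.01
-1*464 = -464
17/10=1.70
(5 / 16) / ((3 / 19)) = 95 / 48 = 1.98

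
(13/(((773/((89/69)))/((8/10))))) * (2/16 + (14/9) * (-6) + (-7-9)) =-139997/320022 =-0.44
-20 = -20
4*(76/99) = 304/99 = 3.07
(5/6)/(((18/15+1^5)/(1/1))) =25/66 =0.38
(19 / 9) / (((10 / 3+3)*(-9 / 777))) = -259 / 9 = -28.78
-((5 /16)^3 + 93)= -381053 /4096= -93.03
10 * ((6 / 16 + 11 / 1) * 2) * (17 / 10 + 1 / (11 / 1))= 17927 / 44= 407.43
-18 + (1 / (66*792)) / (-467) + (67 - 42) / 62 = -13316213623 / 756741744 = -17.60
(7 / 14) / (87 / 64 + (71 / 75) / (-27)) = 64800 / 171631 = 0.38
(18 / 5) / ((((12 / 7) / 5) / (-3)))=-31.50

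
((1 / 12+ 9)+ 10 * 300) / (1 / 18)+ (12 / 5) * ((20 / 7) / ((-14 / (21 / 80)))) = 1895718 / 35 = 54163.37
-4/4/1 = -1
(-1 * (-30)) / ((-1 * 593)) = -0.05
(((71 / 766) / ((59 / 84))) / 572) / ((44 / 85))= 126735 / 284360648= 0.00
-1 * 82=-82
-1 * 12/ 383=-12/ 383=-0.03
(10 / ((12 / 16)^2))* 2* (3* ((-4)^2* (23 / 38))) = 58880 / 57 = 1032.98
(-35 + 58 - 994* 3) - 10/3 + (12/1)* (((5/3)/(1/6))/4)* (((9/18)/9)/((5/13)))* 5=-8822/3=-2940.67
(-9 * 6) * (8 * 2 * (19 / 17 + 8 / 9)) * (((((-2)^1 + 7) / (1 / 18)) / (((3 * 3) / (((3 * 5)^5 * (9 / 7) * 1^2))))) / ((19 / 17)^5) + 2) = -2859915327197256192 / 294655781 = -9705953562.12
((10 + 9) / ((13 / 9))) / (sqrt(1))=171 / 13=13.15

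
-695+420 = -275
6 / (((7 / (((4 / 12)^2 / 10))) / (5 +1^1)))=0.06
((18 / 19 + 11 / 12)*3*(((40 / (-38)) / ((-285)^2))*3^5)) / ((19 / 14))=-32130 / 2476099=-0.01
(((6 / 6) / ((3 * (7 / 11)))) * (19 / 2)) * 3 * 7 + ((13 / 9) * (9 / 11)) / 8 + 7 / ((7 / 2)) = 9385 / 88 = 106.65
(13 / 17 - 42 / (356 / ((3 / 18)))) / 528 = 1503 / 1065152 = 0.00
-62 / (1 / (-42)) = 2604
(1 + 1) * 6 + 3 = 15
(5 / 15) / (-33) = -1 / 99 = -0.01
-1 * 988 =-988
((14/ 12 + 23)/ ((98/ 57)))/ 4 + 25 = 22355/ 784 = 28.51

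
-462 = -462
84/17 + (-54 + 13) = -613/17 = -36.06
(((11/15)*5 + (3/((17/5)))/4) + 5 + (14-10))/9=2629/1836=1.43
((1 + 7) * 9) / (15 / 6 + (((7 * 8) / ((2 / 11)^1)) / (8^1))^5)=0.00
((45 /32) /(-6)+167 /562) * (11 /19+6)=141125 /341696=0.41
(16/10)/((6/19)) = 76/15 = 5.07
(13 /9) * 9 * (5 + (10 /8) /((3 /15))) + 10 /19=11155 /76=146.78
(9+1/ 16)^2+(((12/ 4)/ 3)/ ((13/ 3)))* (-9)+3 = 276397/ 3328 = 83.05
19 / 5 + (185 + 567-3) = 3764 / 5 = 752.80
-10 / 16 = -5 / 8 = -0.62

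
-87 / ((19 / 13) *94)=-1131 / 1786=-0.63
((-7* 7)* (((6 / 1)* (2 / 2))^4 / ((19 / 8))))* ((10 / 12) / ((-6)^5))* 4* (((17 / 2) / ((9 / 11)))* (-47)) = -8613220 / 1539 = -5596.63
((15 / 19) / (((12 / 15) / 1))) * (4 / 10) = 15 / 38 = 0.39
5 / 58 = 0.09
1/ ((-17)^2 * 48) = 1/ 13872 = 0.00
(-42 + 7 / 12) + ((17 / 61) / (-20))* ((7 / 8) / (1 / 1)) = -1213037 / 29280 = -41.43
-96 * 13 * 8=-9984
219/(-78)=-73/26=-2.81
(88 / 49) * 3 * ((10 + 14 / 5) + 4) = 3168 / 35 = 90.51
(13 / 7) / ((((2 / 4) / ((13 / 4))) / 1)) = 169 / 14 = 12.07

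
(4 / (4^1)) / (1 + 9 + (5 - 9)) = 1 / 6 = 0.17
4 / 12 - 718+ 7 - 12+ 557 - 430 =-1787 / 3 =-595.67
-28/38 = -0.74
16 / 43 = 0.37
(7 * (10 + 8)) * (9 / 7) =162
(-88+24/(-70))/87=-3092/3045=-1.02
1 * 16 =16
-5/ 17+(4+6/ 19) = 1299/ 323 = 4.02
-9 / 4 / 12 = -3 / 16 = -0.19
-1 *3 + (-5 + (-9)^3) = -737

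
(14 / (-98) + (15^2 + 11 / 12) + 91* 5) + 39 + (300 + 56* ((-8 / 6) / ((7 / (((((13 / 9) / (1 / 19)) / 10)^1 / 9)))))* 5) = 6827885 / 6804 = 1003.51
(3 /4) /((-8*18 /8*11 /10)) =-5 /132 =-0.04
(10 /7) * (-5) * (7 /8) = -25 /4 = -6.25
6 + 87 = 93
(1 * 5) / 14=5 / 14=0.36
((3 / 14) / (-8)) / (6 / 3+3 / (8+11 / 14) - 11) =123 / 39760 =0.00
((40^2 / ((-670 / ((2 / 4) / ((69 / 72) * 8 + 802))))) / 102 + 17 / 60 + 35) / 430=5856955427 / 71379079800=0.08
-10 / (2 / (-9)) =45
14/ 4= 7/ 2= 3.50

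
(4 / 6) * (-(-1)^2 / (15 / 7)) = -14 / 45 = -0.31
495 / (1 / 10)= 4950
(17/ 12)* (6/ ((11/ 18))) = 153/ 11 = 13.91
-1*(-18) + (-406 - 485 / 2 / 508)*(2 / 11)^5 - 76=-1187953590 / 20453477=-58.08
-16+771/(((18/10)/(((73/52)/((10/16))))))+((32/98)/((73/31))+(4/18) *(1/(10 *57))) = 112863030451/119275065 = 946.24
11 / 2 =5.50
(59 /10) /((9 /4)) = 118 /45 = 2.62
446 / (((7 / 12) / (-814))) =-4356528 / 7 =-622361.14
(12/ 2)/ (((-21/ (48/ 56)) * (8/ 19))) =-57/ 98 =-0.58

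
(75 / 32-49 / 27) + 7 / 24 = 709 / 864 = 0.82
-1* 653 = -653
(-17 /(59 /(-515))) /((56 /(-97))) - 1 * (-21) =-779851 /3304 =-236.03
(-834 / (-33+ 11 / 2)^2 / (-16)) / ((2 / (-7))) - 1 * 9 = -111819 / 12100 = -9.24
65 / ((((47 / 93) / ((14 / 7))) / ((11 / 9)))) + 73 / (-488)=314.25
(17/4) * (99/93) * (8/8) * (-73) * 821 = -33622413/124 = -271148.49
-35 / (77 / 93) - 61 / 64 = -30431 / 704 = -43.23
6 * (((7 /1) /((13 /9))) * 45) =17010 /13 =1308.46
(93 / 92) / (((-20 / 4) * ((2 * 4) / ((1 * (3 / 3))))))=-93 / 3680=-0.03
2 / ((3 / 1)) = 2 / 3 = 0.67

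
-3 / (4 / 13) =-39 / 4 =-9.75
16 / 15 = 1.07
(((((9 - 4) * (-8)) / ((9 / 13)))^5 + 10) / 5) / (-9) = 7604080521902 / 531441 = 14308419.04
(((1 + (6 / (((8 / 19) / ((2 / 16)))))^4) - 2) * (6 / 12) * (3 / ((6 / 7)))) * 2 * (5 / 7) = 47537125 / 2097152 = 22.67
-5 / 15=-1 / 3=-0.33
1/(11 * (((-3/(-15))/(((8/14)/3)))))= 0.09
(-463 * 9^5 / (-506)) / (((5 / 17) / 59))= 27421706061 / 2530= 10838619.00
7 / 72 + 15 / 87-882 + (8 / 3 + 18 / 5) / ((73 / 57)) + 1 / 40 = -167059031 / 190530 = -876.81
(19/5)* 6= 114/5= 22.80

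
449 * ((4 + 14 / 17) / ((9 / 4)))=147272 / 153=962.56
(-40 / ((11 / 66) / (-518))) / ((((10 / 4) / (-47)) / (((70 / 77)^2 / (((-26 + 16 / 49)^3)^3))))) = 40181105528440329075 / 100802070082519719195526354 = 0.00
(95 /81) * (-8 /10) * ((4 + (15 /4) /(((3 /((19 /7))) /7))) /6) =-703 /162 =-4.34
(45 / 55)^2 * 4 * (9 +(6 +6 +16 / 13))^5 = 653182023745476 / 44926453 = 14538918.17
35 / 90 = 7 / 18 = 0.39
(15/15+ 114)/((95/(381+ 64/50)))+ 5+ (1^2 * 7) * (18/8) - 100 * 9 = -41649/100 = -416.49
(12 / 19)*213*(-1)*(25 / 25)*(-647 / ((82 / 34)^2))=14963.79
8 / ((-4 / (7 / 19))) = -0.74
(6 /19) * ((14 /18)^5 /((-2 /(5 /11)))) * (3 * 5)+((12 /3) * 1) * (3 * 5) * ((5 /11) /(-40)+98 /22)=730284685 /2742498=266.28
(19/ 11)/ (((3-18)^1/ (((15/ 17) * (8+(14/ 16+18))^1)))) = -4085/ 1496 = -2.73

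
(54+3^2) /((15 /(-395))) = -1659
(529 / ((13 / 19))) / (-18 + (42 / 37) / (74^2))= -53590874 / 1247649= -42.95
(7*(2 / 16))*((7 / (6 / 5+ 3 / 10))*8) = 98 / 3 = 32.67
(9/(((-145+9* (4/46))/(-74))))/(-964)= -7659/1598794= -0.00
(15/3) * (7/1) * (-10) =-350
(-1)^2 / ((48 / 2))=1 / 24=0.04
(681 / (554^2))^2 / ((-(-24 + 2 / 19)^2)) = -3249 / 376789724224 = -0.00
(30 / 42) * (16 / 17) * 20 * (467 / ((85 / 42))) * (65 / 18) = 9713600 / 867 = 11203.69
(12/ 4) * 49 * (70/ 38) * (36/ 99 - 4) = -984.69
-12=-12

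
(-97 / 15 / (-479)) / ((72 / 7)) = 679 / 517320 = 0.00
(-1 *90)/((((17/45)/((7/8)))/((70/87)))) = -165375/986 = -167.72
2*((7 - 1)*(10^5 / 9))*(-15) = -2000000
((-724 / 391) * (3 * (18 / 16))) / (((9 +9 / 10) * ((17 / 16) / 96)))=-4170240 / 73117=-57.04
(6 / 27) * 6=4 / 3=1.33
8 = 8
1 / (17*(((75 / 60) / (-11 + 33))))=88 / 85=1.04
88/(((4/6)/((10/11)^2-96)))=-138192/11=-12562.91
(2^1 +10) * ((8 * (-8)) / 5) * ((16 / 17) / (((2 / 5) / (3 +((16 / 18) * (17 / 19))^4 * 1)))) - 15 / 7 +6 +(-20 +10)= -41886110064761 / 33916431213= -1234.98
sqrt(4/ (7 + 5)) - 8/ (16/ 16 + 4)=-8/ 5 + sqrt(3)/ 3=-1.02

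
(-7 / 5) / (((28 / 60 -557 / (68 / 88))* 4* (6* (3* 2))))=119 / 8817168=0.00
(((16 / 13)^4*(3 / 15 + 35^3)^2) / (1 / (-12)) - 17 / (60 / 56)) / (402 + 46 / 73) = -359778276766772849 / 2861812200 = -125716941.44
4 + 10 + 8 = 22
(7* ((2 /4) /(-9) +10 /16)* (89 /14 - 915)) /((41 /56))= -4947.06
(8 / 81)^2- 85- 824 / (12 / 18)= -8667017 / 6561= -1320.99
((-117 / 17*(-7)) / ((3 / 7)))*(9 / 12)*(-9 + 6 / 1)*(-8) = 34398 / 17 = 2023.41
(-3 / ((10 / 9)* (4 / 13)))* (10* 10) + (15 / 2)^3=-3645 / 8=-455.62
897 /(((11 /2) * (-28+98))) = 897 /385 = 2.33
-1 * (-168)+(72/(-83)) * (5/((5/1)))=13872/83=167.13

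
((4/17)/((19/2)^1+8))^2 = 64/354025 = 0.00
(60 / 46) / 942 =5 / 3611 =0.00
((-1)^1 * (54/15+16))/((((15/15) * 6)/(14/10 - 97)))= 23422/75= 312.29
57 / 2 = 28.50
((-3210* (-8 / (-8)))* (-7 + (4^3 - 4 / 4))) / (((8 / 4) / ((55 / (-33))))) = 149800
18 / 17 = 1.06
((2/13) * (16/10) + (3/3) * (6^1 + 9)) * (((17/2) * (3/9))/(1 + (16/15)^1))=16847/806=20.90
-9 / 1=-9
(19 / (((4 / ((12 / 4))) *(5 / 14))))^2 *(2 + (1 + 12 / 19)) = 578151 / 100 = 5781.51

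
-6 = -6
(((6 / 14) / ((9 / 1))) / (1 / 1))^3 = 1 / 9261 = 0.00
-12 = -12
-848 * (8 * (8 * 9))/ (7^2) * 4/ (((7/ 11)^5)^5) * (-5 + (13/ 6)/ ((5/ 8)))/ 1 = 1622938404248423512092562341507072/ 328561811817671400697715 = 4939522323.88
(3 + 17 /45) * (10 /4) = 76 /9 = 8.44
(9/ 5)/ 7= 9/ 35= 0.26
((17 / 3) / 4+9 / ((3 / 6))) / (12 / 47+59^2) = 10951 / 1963428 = 0.01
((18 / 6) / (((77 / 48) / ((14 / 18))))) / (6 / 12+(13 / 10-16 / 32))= 160 / 143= 1.12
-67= -67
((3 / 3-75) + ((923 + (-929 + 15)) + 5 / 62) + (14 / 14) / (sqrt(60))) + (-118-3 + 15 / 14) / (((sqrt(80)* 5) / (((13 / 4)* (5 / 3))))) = -4025 / 62-21827* sqrt(5) / 3360 + sqrt(15) / 30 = -79.32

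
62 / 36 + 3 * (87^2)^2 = 3093647125 / 18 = 171869284.72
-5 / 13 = -0.38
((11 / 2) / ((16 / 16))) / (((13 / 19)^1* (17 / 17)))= 209 / 26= 8.04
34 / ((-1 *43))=-34 / 43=-0.79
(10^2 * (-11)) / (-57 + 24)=100 / 3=33.33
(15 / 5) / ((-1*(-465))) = 1 / 155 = 0.01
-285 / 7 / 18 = -95 / 42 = -2.26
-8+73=65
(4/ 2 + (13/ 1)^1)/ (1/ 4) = 60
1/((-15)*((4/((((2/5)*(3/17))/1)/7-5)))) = 2969/35700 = 0.08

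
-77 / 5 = -15.40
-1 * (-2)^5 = 32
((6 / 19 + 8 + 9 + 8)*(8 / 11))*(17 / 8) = 8177 / 209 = 39.12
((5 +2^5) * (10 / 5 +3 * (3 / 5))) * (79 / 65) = 170.88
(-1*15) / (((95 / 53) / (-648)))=103032 / 19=5422.74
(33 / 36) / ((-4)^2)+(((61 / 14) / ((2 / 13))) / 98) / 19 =90719 / 1251264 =0.07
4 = 4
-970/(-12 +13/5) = 4850/47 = 103.19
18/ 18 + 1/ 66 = 67/ 66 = 1.02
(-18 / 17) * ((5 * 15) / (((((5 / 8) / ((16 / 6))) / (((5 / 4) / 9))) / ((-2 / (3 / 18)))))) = 9600 / 17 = 564.71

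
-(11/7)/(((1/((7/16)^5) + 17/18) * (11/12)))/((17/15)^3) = -1750329000/94133507431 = -0.02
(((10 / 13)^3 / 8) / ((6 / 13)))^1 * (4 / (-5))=-50 / 507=-0.10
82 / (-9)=-82 / 9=-9.11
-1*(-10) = 10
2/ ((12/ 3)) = 1/ 2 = 0.50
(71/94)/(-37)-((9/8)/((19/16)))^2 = -1152503/1255558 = -0.92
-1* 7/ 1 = -7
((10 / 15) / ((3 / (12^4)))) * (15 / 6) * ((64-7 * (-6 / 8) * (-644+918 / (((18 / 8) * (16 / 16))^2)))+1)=-27233280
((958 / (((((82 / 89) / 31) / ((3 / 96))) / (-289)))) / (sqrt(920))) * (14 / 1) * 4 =-2673517903 * sqrt(230) / 75440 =-537458.99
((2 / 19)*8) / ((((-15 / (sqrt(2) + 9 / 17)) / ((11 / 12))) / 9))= -44*sqrt(2) / 95 - 396 / 1615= -0.90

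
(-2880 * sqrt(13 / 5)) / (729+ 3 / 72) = -13824 * sqrt(65) / 17497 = -6.37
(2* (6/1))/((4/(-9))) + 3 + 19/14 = -317/14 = -22.64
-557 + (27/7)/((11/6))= -42727/77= -554.90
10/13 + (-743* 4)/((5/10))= -77262/13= -5943.23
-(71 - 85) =14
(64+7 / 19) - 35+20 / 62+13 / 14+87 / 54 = 1195984 / 37107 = 32.23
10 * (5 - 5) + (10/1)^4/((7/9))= 90000/7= 12857.14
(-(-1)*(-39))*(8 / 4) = -78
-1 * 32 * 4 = -128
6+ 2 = 8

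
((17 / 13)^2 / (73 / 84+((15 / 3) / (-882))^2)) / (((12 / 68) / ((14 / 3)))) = 2972620476 / 57128591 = 52.03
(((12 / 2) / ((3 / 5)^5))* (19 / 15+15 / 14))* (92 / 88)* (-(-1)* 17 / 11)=119988125 / 411642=291.49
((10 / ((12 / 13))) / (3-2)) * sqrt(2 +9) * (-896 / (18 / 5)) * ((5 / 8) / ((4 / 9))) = -12575.54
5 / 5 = 1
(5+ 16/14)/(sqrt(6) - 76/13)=-21242/16667 - 7267*sqrt(6)/33334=-1.81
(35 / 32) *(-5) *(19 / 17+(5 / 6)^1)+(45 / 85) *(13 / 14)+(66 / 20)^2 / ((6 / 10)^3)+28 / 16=18811 / 448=41.99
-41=-41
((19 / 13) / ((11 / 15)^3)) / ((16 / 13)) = 64125 / 21296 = 3.01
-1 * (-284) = 284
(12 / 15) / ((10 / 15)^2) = 9 / 5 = 1.80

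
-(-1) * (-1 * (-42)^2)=-1764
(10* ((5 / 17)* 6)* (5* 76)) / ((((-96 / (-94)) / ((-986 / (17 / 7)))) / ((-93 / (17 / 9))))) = 37932630750 / 289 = 131254777.68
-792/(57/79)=-20856/19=-1097.68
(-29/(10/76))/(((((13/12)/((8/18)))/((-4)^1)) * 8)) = 8816/195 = 45.21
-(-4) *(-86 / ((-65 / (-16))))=-5504 / 65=-84.68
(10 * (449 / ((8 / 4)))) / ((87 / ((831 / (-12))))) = -621865 / 348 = -1786.97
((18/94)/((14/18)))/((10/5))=0.12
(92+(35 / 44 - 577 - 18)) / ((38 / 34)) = -19771 / 44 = -449.34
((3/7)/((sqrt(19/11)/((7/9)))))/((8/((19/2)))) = sqrt(209)/48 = 0.30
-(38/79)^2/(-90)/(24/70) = 2527/337014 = 0.01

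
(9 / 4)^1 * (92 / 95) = 207 / 95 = 2.18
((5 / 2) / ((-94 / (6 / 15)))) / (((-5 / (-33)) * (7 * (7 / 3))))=-99 / 23030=-0.00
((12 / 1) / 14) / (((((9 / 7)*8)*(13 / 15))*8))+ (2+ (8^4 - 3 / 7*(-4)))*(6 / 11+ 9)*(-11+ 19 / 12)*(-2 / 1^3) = 737016.83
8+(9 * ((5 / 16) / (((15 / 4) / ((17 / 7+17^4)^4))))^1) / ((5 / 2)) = 175273667050876491796264 / 12005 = 14600055564421198816.85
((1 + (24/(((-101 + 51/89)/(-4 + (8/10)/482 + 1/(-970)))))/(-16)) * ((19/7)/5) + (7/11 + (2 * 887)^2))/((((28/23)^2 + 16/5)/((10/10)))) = 2678446114779442939849/3984839111151360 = 672159.16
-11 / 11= -1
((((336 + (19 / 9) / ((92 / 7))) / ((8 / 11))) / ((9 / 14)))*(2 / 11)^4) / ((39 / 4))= 0.08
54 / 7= 7.71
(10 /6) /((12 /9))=5 /4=1.25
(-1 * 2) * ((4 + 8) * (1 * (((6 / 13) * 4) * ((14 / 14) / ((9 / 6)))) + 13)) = -4440 / 13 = -341.54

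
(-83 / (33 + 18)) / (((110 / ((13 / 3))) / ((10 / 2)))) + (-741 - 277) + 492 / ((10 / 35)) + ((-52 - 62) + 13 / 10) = 4973092 / 8415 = 590.98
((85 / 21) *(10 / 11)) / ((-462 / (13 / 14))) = -0.01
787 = 787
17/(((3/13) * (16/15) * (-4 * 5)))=-221/64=-3.45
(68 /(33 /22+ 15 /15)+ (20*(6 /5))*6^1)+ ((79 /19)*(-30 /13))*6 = 140332 /1235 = 113.63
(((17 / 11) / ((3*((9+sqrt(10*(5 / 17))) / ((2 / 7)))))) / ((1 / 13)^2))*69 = 20220174 / 102179 - 660790*sqrt(34) / 102179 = 160.18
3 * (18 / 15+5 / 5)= 33 / 5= 6.60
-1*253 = -253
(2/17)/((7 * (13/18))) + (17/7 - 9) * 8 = -81292/1547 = -52.55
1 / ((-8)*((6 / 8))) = -1 / 6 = -0.17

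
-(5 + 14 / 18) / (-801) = 52 / 7209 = 0.01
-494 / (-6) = 247 / 3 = 82.33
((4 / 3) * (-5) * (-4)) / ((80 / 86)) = 86 / 3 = 28.67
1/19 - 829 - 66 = -894.95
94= 94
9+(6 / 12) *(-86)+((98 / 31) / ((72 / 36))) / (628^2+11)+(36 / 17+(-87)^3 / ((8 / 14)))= -958097768832793 / 831384660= -1152412.13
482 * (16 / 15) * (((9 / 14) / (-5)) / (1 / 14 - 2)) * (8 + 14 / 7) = 15424 / 45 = 342.76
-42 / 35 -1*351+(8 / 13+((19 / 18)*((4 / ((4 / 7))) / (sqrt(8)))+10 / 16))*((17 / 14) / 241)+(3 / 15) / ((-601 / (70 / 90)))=-352.18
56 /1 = 56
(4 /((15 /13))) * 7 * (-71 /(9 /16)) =-413504 /135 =-3062.99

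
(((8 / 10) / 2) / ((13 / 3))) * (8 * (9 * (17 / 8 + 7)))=3942 / 65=60.65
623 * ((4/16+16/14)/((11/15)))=52065/44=1183.30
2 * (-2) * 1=-4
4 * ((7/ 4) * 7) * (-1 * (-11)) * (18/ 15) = 3234/ 5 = 646.80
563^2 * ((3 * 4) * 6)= 22821768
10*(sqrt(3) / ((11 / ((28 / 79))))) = 280*sqrt(3) / 869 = 0.56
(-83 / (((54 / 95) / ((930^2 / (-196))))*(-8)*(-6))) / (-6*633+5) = -189437125 / 53526816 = -3.54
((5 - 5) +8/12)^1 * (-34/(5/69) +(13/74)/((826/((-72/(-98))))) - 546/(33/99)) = -1404.80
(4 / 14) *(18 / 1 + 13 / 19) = 710 / 133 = 5.34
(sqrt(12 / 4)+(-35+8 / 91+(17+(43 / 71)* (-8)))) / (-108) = 73517 / 348894- sqrt(3) / 108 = 0.19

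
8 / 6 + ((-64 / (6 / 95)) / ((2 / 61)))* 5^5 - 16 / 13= -1255583332 / 13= -96583333.23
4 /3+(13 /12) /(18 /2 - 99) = 1427 /1080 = 1.32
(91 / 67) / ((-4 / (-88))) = 2002 / 67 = 29.88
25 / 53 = 0.47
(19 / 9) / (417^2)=19 / 1565001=0.00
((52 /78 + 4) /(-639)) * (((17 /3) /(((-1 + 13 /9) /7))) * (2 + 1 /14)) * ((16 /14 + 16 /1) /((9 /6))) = -9860 /639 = -15.43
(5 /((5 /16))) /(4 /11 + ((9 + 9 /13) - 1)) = 2288 /1295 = 1.77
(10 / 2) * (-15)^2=1125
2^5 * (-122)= -3904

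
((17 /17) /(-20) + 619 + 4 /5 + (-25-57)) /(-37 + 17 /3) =-6453 /376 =-17.16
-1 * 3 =-3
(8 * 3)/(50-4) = 12/23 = 0.52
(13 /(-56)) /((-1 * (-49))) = -13 /2744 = -0.00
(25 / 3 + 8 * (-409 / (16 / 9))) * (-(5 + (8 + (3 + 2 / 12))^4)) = 28496978.88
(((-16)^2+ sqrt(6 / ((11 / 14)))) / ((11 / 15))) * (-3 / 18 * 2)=-1280 / 11 - 10 * sqrt(231) / 121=-117.62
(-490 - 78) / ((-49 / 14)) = 1136 / 7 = 162.29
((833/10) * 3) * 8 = 9996/5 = 1999.20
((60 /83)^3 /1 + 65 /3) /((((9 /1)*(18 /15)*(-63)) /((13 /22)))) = -2457920075 /128384478684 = -0.02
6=6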